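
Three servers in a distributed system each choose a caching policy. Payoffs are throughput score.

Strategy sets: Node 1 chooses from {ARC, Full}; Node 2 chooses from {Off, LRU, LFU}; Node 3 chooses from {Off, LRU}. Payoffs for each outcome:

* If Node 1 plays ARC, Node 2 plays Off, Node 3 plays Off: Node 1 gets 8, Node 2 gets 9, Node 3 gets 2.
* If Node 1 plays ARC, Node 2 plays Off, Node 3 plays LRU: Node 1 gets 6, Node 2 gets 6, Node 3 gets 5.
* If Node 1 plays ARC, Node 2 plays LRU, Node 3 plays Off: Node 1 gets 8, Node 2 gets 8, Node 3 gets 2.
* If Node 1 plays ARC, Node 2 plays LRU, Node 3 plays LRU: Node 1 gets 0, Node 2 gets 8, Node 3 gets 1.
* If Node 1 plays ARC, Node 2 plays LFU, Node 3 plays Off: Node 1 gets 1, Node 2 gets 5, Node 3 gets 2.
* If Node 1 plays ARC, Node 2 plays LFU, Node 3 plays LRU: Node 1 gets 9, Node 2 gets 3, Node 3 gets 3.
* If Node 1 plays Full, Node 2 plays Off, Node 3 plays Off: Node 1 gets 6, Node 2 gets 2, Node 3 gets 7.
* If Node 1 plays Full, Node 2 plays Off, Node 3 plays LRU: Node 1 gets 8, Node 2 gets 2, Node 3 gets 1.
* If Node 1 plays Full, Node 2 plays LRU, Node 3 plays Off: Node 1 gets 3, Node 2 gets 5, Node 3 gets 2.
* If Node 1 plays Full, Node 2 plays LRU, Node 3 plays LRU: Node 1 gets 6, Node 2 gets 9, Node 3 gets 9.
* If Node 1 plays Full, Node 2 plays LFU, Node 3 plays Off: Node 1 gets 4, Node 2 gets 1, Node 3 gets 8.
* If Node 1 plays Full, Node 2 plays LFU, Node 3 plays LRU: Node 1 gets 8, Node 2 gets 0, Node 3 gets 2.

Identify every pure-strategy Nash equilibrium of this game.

The unique pure-strategy Nash equilibrium is (Full, LRU, LRU).

For each player, find the best response to each opponent profile; mutual best responses are the pure NE.
Node 1 against (Off, Off): payoffs 8, 6 → best response ARC.
Node 1 against (Off, LRU): payoffs 6, 8 → best response Full.
Node 1 against (LRU, Off): payoffs 8, 3 → best response ARC.
Node 1 against (LRU, LRU): payoffs 0, 6 → best response Full.
Node 1 against (LFU, Off): payoffs 1, 4 → best response Full.
Node 1 against (LFU, LRU): payoffs 9, 8 → best response ARC.
Node 2 against (ARC, Off): payoffs 9, 8, 5 → best response Off.
Node 2 against (ARC, LRU): payoffs 6, 8, 3 → best response LRU.
Node 2 against (Full, Off): payoffs 2, 5, 1 → best response LRU.
Node 2 against (Full, LRU): payoffs 2, 9, 0 → best response LRU.
Node 3 against (ARC, Off): payoffs 2, 5 → best response LRU.
Node 3 against (ARC, LRU): payoffs 2, 1 → best response Off.
Node 3 against (ARC, LFU): payoffs 2, 3 → best response LRU.
Node 3 against (Full, Off): payoffs 7, 1 → best response Off.
Node 3 against (Full, LRU): payoffs 2, 9 → best response LRU.
Node 3 against (Full, LFU): payoffs 8, 2 → best response Off.
Mutual best responses: (Full, LRU, LRU).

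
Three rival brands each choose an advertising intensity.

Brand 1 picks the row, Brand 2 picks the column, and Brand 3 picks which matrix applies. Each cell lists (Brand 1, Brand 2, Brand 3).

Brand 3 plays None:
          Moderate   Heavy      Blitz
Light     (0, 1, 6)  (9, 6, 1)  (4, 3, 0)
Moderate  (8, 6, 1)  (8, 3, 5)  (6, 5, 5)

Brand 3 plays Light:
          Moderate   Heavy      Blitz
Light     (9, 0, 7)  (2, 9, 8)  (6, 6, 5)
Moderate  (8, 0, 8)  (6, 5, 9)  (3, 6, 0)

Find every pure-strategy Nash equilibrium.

none

Mark each player's best response to every combination of opponents' strategies; a profile where every player is best-responding is a pure Nash equilibrium.
Brand 1 against (Moderate, None): payoffs 0, 8 → best response Moderate.
Brand 1 against (Moderate, Light): payoffs 9, 8 → best response Light.
Brand 1 against (Heavy, None): payoffs 9, 8 → best response Light.
Brand 1 against (Heavy, Light): payoffs 2, 6 → best response Moderate.
Brand 1 against (Blitz, None): payoffs 4, 6 → best response Moderate.
Brand 1 against (Blitz, Light): payoffs 6, 3 → best response Light.
Brand 2 against (Light, None): payoffs 1, 6, 3 → best response Heavy.
Brand 2 against (Light, Light): payoffs 0, 9, 6 → best response Heavy.
Brand 2 against (Moderate, None): payoffs 6, 3, 5 → best response Moderate.
Brand 2 against (Moderate, Light): payoffs 0, 5, 6 → best response Blitz.
Brand 3 against (Light, Moderate): payoffs 6, 7 → best response Light.
Brand 3 against (Light, Heavy): payoffs 1, 8 → best response Light.
Brand 3 against (Light, Blitz): payoffs 0, 5 → best response Light.
Brand 3 against (Moderate, Moderate): payoffs 1, 8 → best response Light.
Brand 3 against (Moderate, Heavy): payoffs 5, 9 → best response Light.
Brand 3 against (Moderate, Blitz): payoffs 5, 0 → best response None.
No profile is a mutual best response for all players.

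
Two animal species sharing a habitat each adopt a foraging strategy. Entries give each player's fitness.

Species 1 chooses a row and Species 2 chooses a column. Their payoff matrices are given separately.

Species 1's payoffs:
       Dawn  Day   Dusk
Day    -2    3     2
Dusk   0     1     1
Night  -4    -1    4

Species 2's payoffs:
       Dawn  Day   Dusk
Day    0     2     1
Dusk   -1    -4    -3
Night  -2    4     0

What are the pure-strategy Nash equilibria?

(Day, Day) and (Dusk, Dawn)

Mark each player's best response to every combination of opponents' strategies; a profile where every player is best-responding is a pure Nash equilibrium.
Species 1 against Dawn: payoffs -2, 0, -4 → best response Dusk.
Species 1 against Day: payoffs 3, 1, -1 → best response Day.
Species 1 against Dusk: payoffs 2, 1, 4 → best response Night.
Species 2 against Day: payoffs 0, 2, 1 → best response Day.
Species 2 against Dusk: payoffs -1, -4, -3 → best response Dawn.
Species 2 against Night: payoffs -2, 4, 0 → best response Day.
Mutual best responses: (Day, Day); (Dusk, Dawn).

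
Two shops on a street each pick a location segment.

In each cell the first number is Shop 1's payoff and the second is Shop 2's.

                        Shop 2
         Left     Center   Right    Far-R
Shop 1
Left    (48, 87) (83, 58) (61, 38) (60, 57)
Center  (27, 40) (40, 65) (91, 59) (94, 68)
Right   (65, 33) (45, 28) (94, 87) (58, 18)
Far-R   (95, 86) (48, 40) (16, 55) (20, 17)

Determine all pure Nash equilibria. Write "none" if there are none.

The pure Nash equilibria are (Center, Far-R), (Right, Right), (Far-R, Left).

Shop 1 against Left: payoffs 48, 27, 65, 95 → best response Far-R.
Shop 1 against Center: payoffs 83, 40, 45, 48 → best response Left.
Shop 1 against Right: payoffs 61, 91, 94, 16 → best response Right.
Shop 1 against Far-R: payoffs 60, 94, 58, 20 → best response Center.
Shop 2 against Left: payoffs 87, 58, 38, 57 → best response Left.
Shop 2 against Center: payoffs 40, 65, 59, 68 → best response Far-R.
Shop 2 against Right: payoffs 33, 28, 87, 18 → best response Right.
Shop 2 against Far-R: payoffs 86, 40, 55, 17 → best response Left.
Mutual best responses: (Center, Far-R); (Right, Right); (Far-R, Left).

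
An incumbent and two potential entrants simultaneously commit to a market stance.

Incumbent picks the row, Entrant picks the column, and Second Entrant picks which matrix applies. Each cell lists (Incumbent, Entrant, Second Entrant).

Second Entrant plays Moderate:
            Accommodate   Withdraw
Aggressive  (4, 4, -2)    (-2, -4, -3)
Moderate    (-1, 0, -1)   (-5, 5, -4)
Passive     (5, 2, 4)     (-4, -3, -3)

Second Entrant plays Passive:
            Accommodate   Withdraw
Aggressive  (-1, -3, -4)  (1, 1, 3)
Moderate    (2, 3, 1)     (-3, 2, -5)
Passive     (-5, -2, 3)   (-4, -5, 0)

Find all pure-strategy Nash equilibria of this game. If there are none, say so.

(Aggressive, Withdraw, Passive); (Moderate, Accommodate, Passive); (Passive, Accommodate, Moderate)

Incumbent against (Accommodate, Moderate): payoffs 4, -1, 5 → best response Passive.
Incumbent against (Accommodate, Passive): payoffs -1, 2, -5 → best response Moderate.
Incumbent against (Withdraw, Moderate): payoffs -2, -5, -4 → best response Aggressive.
Incumbent against (Withdraw, Passive): payoffs 1, -3, -4 → best response Aggressive.
Entrant against (Aggressive, Moderate): payoffs 4, -4 → best response Accommodate.
Entrant against (Aggressive, Passive): payoffs -3, 1 → best response Withdraw.
Entrant against (Moderate, Moderate): payoffs 0, 5 → best response Withdraw.
Entrant against (Moderate, Passive): payoffs 3, 2 → best response Accommodate.
Entrant against (Passive, Moderate): payoffs 2, -3 → best response Accommodate.
Entrant against (Passive, Passive): payoffs -2, -5 → best response Accommodate.
Second Entrant against (Aggressive, Accommodate): payoffs -2, -4 → best response Moderate.
Second Entrant against (Aggressive, Withdraw): payoffs -3, 3 → best response Passive.
Second Entrant against (Moderate, Accommodate): payoffs -1, 1 → best response Passive.
Second Entrant against (Moderate, Withdraw): payoffs -4, -5 → best response Moderate.
Second Entrant against (Passive, Accommodate): payoffs 4, 3 → best response Moderate.
Second Entrant against (Passive, Withdraw): payoffs -3, 0 → best response Passive.
Mutual best responses: (Aggressive, Withdraw, Passive); (Moderate, Accommodate, Passive); (Passive, Accommodate, Moderate).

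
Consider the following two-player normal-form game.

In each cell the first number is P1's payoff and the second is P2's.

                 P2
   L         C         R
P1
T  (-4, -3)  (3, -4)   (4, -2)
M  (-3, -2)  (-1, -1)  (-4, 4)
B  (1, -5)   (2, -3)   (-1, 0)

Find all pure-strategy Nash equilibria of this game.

Pure NE: (T, R)

P1 against L: payoffs -4, -3, 1 → best response B.
P1 against C: payoffs 3, -1, 2 → best response T.
P1 against R: payoffs 4, -4, -1 → best response T.
P2 against T: payoffs -3, -4, -2 → best response R.
P2 against M: payoffs -2, -1, 4 → best response R.
P2 against B: payoffs -5, -3, 0 → best response R.
Mutual best responses: (T, R).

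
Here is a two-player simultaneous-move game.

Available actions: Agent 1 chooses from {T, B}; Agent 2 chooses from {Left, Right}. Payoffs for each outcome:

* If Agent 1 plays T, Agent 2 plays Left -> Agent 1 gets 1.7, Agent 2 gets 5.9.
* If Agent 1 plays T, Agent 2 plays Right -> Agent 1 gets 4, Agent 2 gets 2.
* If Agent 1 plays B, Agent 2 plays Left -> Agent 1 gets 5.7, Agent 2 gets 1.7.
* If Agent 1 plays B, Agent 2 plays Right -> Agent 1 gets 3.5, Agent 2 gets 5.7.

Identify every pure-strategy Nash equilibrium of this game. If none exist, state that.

(T, Left): Agent 1 can switch to B (1.7 → 5.7). Not NE.
(T, Right): Agent 2 can switch to Left (2 → 5.9). Not NE.
(B, Left): Agent 2 can switch to Right (1.7 → 5.7). Not NE.
(B, Right): Agent 1 can switch to T (3.5 → 4). Not NE.

This game has no pure Nash equilibrium.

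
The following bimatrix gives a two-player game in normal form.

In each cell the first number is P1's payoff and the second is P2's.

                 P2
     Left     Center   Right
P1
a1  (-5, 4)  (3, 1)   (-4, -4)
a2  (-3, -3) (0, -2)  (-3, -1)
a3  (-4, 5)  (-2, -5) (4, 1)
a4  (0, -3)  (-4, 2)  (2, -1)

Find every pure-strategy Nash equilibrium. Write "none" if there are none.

This game has no pure Nash equilibrium.

(a1, Left): P1 can switch to a2 (-5 → -3). Not NE.
(a1, Center): P2 can switch to Left (1 → 4). Not NE.
(a1, Right): P1 can switch to a2 (-4 → -3). Not NE.
(a2, Left): P1 can switch to a4 (-3 → 0). Not NE.
(a2, Center): P1 can switch to a1 (0 → 3). Not NE.
(a2, Right): P1 can switch to a3 (-3 → 4). Not NE.
(a3, Left): P1 can switch to a2 (-4 → -3). Not NE.
(a3, Center): P1 can switch to a1 (-2 → 3). Not NE.
(a3, Right): P2 can switch to Left (1 → 5). Not NE.
(a4, Left): P2 can switch to Center (-3 → 2). Not NE.
(The remaining 2 profiles each have a profitable deviation by the same check.)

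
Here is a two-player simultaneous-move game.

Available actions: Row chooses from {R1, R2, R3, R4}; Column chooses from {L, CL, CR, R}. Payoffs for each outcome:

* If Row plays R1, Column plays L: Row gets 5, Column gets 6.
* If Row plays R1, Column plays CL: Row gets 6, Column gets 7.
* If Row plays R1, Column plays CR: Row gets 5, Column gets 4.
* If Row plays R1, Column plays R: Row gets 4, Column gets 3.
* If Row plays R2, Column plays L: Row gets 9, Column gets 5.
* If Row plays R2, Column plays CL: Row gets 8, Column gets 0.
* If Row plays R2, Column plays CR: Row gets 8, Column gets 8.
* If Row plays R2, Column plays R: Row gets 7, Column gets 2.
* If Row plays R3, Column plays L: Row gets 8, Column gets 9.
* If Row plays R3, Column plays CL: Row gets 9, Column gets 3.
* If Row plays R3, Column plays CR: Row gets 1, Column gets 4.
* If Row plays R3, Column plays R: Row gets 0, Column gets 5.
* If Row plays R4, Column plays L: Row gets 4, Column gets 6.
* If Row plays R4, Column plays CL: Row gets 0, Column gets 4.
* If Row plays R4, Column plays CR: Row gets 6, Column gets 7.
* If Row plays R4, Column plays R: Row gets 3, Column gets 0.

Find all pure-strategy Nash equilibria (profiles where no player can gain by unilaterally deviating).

Check each profile: it is a Nash equilibrium iff no player can strictly gain by switching unilaterally.
(R1, L): Row can switch to R2 (5 → 9). Not NE.
(R1, CL): Row can switch to R2 (6 → 8). Not NE.
(R1, CR): Row can switch to R2 (5 → 8). Not NE.
(R1, R): Row can switch to R2 (4 → 7). Not NE.
(R2, L): Column can switch to CR (5 → 8). Not NE.
(R2, CL): Row can switch to R3 (8 → 9). Not NE.
(R2, CR): Row gets 8, best alternative 6; Column gets 8, best alternative 5. No profitable deviation — NE.
(R2, R): Column can switch to L (2 → 5). Not NE.
(R3, L): Row can switch to R2 (8 → 9). Not NE.
(R3, CL): Column can switch to L (3 → 9). Not NE.
(R3, CR): Row can switch to R1 (1 → 5). Not NE.
(R3, R): Row can switch to R1 (0 → 4). Not NE.
(R4, L): Row can switch to R1 (4 → 5). Not NE.
(The remaining 3 profiles each have a profitable deviation by the same check.)

Pure NE: (R2, CR)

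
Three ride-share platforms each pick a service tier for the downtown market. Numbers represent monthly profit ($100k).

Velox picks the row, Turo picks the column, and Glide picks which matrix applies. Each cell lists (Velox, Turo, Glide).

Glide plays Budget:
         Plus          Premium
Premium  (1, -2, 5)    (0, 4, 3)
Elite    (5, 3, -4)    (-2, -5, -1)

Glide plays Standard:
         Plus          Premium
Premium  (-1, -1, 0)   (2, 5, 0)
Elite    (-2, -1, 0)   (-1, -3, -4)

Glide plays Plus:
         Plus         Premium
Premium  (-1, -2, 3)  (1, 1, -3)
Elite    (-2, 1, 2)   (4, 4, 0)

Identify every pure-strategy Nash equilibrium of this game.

(Premium, Premium, Budget), (Elite, Premium, Plus)

Velox against (Plus, Budget): payoffs 1, 5 → best response Elite.
Velox against (Plus, Standard): payoffs -1, -2 → best response Premium.
Velox against (Plus, Plus): payoffs -1, -2 → best response Premium.
Velox against (Premium, Budget): payoffs 0, -2 → best response Premium.
Velox against (Premium, Standard): payoffs 2, -1 → best response Premium.
Velox against (Premium, Plus): payoffs 1, 4 → best response Elite.
Turo against (Premium, Budget): payoffs -2, 4 → best response Premium.
Turo against (Premium, Standard): payoffs -1, 5 → best response Premium.
Turo against (Premium, Plus): payoffs -2, 1 → best response Premium.
Turo against (Elite, Budget): payoffs 3, -5 → best response Plus.
Turo against (Elite, Standard): payoffs -1, -3 → best response Plus.
Turo against (Elite, Plus): payoffs 1, 4 → best response Premium.
Glide against (Premium, Plus): payoffs 5, 0, 3 → best response Budget.
Glide against (Premium, Premium): payoffs 3, 0, -3 → best response Budget.
Glide against (Elite, Plus): payoffs -4, 0, 2 → best response Plus.
Glide against (Elite, Premium): payoffs -1, -4, 0 → best response Plus.
Mutual best responses: (Premium, Premium, Budget); (Elite, Premium, Plus).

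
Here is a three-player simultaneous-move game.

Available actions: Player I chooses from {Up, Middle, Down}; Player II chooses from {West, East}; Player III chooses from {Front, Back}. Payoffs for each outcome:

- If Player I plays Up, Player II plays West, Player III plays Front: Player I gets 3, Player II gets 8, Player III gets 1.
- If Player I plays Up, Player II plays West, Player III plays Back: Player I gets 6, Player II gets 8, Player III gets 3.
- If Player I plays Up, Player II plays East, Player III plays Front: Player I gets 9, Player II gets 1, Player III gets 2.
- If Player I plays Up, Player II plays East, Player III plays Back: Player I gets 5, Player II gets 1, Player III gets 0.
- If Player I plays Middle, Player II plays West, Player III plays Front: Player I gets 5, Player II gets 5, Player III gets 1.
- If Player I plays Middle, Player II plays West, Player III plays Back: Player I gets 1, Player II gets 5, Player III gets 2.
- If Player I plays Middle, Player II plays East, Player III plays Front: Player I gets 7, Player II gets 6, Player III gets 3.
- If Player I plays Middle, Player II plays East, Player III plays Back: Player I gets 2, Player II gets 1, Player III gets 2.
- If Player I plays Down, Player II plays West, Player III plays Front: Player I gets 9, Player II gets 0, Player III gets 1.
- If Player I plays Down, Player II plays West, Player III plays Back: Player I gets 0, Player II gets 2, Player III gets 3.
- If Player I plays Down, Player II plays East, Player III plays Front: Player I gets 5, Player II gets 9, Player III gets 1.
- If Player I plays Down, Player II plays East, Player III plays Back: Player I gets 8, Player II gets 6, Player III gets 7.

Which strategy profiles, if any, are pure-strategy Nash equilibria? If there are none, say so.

Player I against (West, Front): payoffs 3, 5, 9 → best response Down.
Player I against (West, Back): payoffs 6, 1, 0 → best response Up.
Player I against (East, Front): payoffs 9, 7, 5 → best response Up.
Player I against (East, Back): payoffs 5, 2, 8 → best response Down.
Player II against (Up, Front): payoffs 8, 1 → best response West.
Player II against (Up, Back): payoffs 8, 1 → best response West.
Player II against (Middle, Front): payoffs 5, 6 → best response East.
Player II against (Middle, Back): payoffs 5, 1 → best response West.
Player II against (Down, Front): payoffs 0, 9 → best response East.
Player II against (Down, Back): payoffs 2, 6 → best response East.
Player III against (Up, West): payoffs 1, 3 → best response Back.
Player III against (Up, East): payoffs 2, 0 → best response Front.
Player III against (Middle, West): payoffs 1, 2 → best response Back.
Player III against (Middle, East): payoffs 3, 2 → best response Front.
Player III against (Down, West): payoffs 1, 3 → best response Back.
Player III against (Down, East): payoffs 1, 7 → best response Back.
Mutual best responses: (Up, West, Back); (Down, East, Back).

(Up, West, Back); (Down, East, Back)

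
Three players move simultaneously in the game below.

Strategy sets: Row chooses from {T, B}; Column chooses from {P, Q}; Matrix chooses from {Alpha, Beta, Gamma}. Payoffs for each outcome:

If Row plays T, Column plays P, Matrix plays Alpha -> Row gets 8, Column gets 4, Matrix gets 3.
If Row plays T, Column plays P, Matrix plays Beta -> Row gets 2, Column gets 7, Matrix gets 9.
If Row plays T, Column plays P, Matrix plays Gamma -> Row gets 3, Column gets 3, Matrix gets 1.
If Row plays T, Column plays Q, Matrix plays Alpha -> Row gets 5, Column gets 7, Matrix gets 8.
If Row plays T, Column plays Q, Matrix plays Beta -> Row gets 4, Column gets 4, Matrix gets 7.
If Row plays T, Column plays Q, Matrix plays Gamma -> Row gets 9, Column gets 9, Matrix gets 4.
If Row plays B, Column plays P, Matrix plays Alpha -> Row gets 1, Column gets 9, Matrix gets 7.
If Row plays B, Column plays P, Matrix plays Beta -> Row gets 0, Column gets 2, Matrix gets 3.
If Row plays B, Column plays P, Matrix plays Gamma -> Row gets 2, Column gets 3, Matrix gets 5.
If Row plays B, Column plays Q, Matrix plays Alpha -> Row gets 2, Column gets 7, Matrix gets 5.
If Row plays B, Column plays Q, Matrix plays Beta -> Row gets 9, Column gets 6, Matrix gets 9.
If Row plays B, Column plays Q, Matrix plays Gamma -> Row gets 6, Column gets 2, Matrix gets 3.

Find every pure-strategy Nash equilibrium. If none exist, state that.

Check each profile: it is a Nash equilibrium iff no player can strictly gain by switching unilaterally.
(T, P, Alpha): Column can switch to Q (4 → 7). Not NE.
(T, P, Beta): Row gets 2, best alternative 0; Column gets 7, best alternative 4; Matrix gets 9, best alternative 3. No profitable deviation — NE.
(T, P, Gamma): Column can switch to Q (3 → 9). Not NE.
(T, Q, Alpha): Row gets 5, best alternative 2; Column gets 7, best alternative 4; Matrix gets 8, best alternative 7. No profitable deviation — NE.
(T, Q, Beta): Row can switch to B (4 → 9). Not NE.
(T, Q, Gamma): Matrix can switch to Alpha (4 → 8). Not NE.
(B, P, Alpha): Row can switch to T (1 → 8). Not NE.
(B, P, Beta): Row can switch to T (0 → 2). Not NE.
(B, P, Gamma): Row can switch to T (2 → 3). Not NE.
(B, Q, Alpha): Row can switch to T (2 → 5). Not NE.
(B, Q, Beta): Row gets 9, best alternative 4; Column gets 6, best alternative 2; Matrix gets 9, best alternative 5. No profitable deviation — NE.
(B, Q, Gamma): Row can switch to T (6 → 9). Not NE.

The pure Nash equilibria are (T, P, Beta); (T, Q, Alpha); (B, Q, Beta).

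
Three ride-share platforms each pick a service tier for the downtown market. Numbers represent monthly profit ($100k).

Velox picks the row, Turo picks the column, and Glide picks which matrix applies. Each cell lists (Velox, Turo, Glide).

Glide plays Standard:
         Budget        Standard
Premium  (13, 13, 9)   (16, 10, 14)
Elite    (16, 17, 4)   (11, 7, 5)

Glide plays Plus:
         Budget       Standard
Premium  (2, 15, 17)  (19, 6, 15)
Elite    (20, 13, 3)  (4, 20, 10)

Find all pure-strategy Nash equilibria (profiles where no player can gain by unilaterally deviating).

The unique pure-strategy Nash equilibrium is (Elite, Budget, Standard).

Velox against (Budget, Standard): payoffs 13, 16 → best response Elite.
Velox against (Budget, Plus): payoffs 2, 20 → best response Elite.
Velox against (Standard, Standard): payoffs 16, 11 → best response Premium.
Velox against (Standard, Plus): payoffs 19, 4 → best response Premium.
Turo against (Premium, Standard): payoffs 13, 10 → best response Budget.
Turo against (Premium, Plus): payoffs 15, 6 → best response Budget.
Turo against (Elite, Standard): payoffs 17, 7 → best response Budget.
Turo against (Elite, Plus): payoffs 13, 20 → best response Standard.
Glide against (Premium, Budget): payoffs 9, 17 → best response Plus.
Glide against (Premium, Standard): payoffs 14, 15 → best response Plus.
Glide against (Elite, Budget): payoffs 4, 3 → best response Standard.
Glide against (Elite, Standard): payoffs 5, 10 → best response Plus.
Mutual best responses: (Elite, Budget, Standard).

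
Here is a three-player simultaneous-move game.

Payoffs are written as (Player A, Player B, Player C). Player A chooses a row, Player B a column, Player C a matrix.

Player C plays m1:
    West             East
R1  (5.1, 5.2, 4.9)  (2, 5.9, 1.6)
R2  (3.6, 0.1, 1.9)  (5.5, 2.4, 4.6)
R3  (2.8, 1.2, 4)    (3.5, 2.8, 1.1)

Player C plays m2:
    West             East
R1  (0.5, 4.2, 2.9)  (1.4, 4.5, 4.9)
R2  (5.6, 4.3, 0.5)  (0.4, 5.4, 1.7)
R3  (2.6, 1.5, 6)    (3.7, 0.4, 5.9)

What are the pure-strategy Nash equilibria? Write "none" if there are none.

(R2, East, m1)

Player A against (West, m1): payoffs 5.1, 3.6, 2.8 → best response R1.
Player A against (West, m2): payoffs 0.5, 5.6, 2.6 → best response R2.
Player A against (East, m1): payoffs 2, 5.5, 3.5 → best response R2.
Player A against (East, m2): payoffs 1.4, 0.4, 3.7 → best response R3.
Player B against (R1, m1): payoffs 5.2, 5.9 → best response East.
Player B against (R1, m2): payoffs 4.2, 4.5 → best response East.
Player B against (R2, m1): payoffs 0.1, 2.4 → best response East.
Player B against (R2, m2): payoffs 4.3, 5.4 → best response East.
Player B against (R3, m1): payoffs 1.2, 2.8 → best response East.
Player B against (R3, m2): payoffs 1.5, 0.4 → best response West.
Player C against (R1, West): payoffs 4.9, 2.9 → best response m1.
Player C against (R1, East): payoffs 1.6, 4.9 → best response m2.
Player C against (R2, West): payoffs 1.9, 0.5 → best response m1.
Player C against (R2, East): payoffs 4.6, 1.7 → best response m1.
Player C against (R3, West): payoffs 4, 6 → best response m2.
Player C against (R3, East): payoffs 1.1, 5.9 → best response m2.
Mutual best responses: (R2, East, m1).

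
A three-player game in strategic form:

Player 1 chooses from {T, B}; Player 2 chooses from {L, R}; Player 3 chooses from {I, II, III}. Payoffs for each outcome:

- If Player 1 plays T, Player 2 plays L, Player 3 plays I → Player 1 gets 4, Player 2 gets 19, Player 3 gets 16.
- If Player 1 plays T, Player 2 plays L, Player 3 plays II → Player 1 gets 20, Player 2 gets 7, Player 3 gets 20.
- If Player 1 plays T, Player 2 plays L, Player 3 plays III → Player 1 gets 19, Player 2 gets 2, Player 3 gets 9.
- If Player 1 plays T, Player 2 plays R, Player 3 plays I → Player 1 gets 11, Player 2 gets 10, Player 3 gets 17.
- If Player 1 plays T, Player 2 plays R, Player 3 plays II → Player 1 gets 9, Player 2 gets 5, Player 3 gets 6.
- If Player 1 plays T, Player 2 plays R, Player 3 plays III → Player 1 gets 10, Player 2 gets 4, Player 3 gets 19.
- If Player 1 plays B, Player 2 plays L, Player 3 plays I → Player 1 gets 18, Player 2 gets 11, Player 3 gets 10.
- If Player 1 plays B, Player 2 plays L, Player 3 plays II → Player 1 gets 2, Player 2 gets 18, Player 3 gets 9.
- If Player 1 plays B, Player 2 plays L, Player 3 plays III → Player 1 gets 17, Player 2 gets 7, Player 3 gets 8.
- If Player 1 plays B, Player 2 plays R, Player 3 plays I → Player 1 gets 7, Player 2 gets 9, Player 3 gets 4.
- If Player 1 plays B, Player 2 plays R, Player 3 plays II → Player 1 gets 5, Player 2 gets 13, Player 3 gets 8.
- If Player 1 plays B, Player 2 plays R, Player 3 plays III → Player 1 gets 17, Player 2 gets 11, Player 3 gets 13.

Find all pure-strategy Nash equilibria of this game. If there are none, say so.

The pure Nash equilibria are (T, L, II), (B, L, I), (B, R, III).

(T, L, I): Player 1 can switch to B (4 → 18). Not NE.
(T, L, II): Player 1 gets 20, best alternative 2; Player 2 gets 7, best alternative 5; Player 3 gets 20, best alternative 16. No profitable deviation — NE.
(T, L, III): Player 2 can switch to R (2 → 4). Not NE.
(T, R, I): Player 2 can switch to L (10 → 19). Not NE.
(T, R, II): Player 2 can switch to L (5 → 7). Not NE.
(T, R, III): Player 1 can switch to B (10 → 17). Not NE.
(B, L, I): Player 1 gets 18, best alternative 4; Player 2 gets 11, best alternative 9; Player 3 gets 10, best alternative 9. No profitable deviation — NE.
(B, L, II): Player 1 can switch to T (2 → 20). Not NE.
(B, L, III): Player 1 can switch to T (17 → 19). Not NE.
(B, R, I): Player 1 can switch to T (7 → 11). Not NE.
(B, R, II): Player 1 can switch to T (5 → 9). Not NE.
(B, R, III): Player 1 gets 17, best alternative 10; Player 2 gets 11, best alternative 7; Player 3 gets 13, best alternative 8. No profitable deviation — NE.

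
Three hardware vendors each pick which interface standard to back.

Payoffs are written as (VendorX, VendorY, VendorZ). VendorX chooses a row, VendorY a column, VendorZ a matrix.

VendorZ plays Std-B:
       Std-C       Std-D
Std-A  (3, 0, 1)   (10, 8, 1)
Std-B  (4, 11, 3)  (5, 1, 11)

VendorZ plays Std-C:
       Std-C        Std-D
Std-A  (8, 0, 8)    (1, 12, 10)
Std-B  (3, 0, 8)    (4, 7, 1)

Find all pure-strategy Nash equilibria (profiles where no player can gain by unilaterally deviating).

Check each profile: it is a Nash equilibrium iff no player can strictly gain by switching unilaterally.
(Std-A, Std-C, Std-B): VendorX can switch to Std-B (3 → 4). Not NE.
(Std-A, Std-C, Std-C): VendorY can switch to Std-D (0 → 12). Not NE.
(Std-A, Std-D, Std-B): VendorZ can switch to Std-C (1 → 10). Not NE.
(Std-A, Std-D, Std-C): VendorX can switch to Std-B (1 → 4). Not NE.
(Std-B, Std-C, Std-B): VendorZ can switch to Std-C (3 → 8). Not NE.
(Std-B, Std-C, Std-C): VendorX can switch to Std-A (3 → 8). Not NE.
(Std-B, Std-D, Std-B): VendorX can switch to Std-A (5 → 10). Not NE.
(Std-B, Std-D, Std-C): VendorZ can switch to Std-B (1 → 11). Not NE.

No pure-strategy Nash equilibrium.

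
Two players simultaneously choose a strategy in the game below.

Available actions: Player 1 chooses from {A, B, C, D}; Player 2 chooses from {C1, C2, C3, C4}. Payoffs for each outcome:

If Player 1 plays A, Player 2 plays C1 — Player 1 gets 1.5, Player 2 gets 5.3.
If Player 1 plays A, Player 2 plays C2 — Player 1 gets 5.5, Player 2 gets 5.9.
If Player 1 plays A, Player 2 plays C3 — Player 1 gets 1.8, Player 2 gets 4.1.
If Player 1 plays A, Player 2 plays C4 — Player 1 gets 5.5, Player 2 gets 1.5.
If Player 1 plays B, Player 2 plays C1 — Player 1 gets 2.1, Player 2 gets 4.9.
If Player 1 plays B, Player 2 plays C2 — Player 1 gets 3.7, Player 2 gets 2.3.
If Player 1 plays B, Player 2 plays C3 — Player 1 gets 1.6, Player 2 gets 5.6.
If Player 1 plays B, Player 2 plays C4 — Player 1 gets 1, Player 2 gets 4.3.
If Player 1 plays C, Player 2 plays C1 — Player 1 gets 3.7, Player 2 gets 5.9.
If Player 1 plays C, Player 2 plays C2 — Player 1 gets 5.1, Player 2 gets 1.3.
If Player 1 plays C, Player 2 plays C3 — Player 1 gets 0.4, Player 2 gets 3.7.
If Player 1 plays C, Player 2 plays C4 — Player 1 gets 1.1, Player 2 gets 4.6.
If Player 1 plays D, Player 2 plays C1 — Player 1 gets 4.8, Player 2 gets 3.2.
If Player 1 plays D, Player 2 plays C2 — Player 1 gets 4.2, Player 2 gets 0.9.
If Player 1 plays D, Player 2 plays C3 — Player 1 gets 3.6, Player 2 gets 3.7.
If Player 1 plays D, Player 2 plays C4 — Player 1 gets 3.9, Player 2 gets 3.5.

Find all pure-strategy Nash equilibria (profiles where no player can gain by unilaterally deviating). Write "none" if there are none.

Mark each player's best response to every combination of opponents' strategies; a profile where every player is best-responding is a pure Nash equilibrium.
Player 1 against C1: payoffs 1.5, 2.1, 3.7, 4.8 → best response D.
Player 1 against C2: payoffs 5.5, 3.7, 5.1, 4.2 → best response A.
Player 1 against C3: payoffs 1.8, 1.6, 0.4, 3.6 → best response D.
Player 1 against C4: payoffs 5.5, 1, 1.1, 3.9 → best response A.
Player 2 against A: payoffs 5.3, 5.9, 4.1, 1.5 → best response C2.
Player 2 against B: payoffs 4.9, 2.3, 5.6, 4.3 → best response C3.
Player 2 against C: payoffs 5.9, 1.3, 3.7, 4.6 → best response C1.
Player 2 against D: payoffs 3.2, 0.9, 3.7, 3.5 → best response C3.
Mutual best responses: (A, C2); (D, C3).

The pure Nash equilibria are (A, C2) and (D, C3).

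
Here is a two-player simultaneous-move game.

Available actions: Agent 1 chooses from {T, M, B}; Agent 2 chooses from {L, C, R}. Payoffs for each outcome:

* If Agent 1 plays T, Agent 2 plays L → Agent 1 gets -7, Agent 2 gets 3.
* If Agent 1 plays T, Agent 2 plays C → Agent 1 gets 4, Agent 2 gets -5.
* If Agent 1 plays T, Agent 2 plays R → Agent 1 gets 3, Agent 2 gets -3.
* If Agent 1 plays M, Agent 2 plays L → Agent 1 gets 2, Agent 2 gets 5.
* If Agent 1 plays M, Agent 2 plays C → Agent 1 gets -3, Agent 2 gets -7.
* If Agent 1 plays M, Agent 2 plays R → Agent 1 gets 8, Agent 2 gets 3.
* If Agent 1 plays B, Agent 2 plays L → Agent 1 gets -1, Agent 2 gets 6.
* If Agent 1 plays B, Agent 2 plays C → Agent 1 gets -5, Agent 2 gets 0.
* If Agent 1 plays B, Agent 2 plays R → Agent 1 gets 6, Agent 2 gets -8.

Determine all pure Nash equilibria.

(T, L): Agent 1 can switch to M (-7 → 2). Not NE.
(T, C): Agent 2 can switch to L (-5 → 3). Not NE.
(T, R): Agent 1 can switch to M (3 → 8). Not NE.
(M, L): Agent 1 gets 2, best alternative -1; Agent 2 gets 5, best alternative 3. No profitable deviation — NE.
(M, C): Agent 1 can switch to T (-3 → 4). Not NE.
(M, R): Agent 2 can switch to L (3 → 5). Not NE.
(B, L): Agent 1 can switch to M (-1 → 2). Not NE.
(B, C): Agent 1 can switch to T (-5 → 4). Not NE.
(B, R): Agent 1 can switch to M (6 → 8). Not NE.

(M, L)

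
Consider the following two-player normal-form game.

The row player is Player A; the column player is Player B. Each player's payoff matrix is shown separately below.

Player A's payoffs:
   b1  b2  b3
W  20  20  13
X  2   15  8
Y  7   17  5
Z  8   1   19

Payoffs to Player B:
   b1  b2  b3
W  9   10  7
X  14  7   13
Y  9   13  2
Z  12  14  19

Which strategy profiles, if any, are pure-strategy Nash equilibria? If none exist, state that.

(W, b2) and (Z, b3)

(W, b1): Player B can switch to b2 (9 → 10). Not NE.
(W, b2): Player A gets 20, best alternative 17; Player B gets 10, best alternative 9. No profitable deviation — NE.
(W, b3): Player A can switch to Z (13 → 19). Not NE.
(X, b1): Player A can switch to W (2 → 20). Not NE.
(X, b2): Player A can switch to W (15 → 20). Not NE.
(X, b3): Player A can switch to W (8 → 13). Not NE.
(Y, b1): Player A can switch to W (7 → 20). Not NE.
(Y, b2): Player A can switch to W (17 → 20). Not NE.
(Y, b3): Player A can switch to W (5 → 13). Not NE.
(Z, b3): Player A gets 19, best alternative 13; Player B gets 19, best alternative 14. No profitable deviation — NE.
(The remaining 2 profiles each have a profitable deviation by the same check.)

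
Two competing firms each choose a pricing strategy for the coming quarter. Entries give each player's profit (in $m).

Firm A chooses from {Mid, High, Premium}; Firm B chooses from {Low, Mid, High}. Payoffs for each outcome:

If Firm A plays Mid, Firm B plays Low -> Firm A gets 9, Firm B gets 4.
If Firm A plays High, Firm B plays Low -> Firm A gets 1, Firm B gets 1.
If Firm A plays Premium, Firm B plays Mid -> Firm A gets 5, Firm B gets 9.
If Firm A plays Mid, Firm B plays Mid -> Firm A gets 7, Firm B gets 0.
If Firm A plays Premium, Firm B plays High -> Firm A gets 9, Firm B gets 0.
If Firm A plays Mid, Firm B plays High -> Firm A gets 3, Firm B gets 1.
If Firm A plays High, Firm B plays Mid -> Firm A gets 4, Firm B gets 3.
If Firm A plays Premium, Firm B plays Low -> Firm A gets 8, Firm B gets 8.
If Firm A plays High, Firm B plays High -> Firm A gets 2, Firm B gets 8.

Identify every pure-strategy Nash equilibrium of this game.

Firm A against Low: payoffs 9, 1, 8 → best response Mid.
Firm A against Mid: payoffs 7, 4, 5 → best response Mid.
Firm A against High: payoffs 3, 2, 9 → best response Premium.
Firm B against Mid: payoffs 4, 0, 1 → best response Low.
Firm B against High: payoffs 1, 3, 8 → best response High.
Firm B against Premium: payoffs 8, 9, 0 → best response Mid.
Mutual best responses: (Mid, Low).

The unique pure-strategy Nash equilibrium is (Mid, Low).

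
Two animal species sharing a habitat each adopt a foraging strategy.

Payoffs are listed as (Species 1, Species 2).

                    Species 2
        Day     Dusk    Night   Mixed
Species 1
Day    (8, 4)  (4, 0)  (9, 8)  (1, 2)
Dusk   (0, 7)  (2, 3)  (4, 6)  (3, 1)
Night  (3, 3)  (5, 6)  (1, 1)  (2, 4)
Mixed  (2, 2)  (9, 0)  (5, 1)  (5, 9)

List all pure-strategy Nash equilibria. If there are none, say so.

The pure Nash equilibria are (Day, Night), (Mixed, Mixed).

Species 1 against Day: payoffs 8, 0, 3, 2 → best response Day.
Species 1 against Dusk: payoffs 4, 2, 5, 9 → best response Mixed.
Species 1 against Night: payoffs 9, 4, 1, 5 → best response Day.
Species 1 against Mixed: payoffs 1, 3, 2, 5 → best response Mixed.
Species 2 against Day: payoffs 4, 0, 8, 2 → best response Night.
Species 2 against Dusk: payoffs 7, 3, 6, 1 → best response Day.
Species 2 against Night: payoffs 3, 6, 1, 4 → best response Dusk.
Species 2 against Mixed: payoffs 2, 0, 1, 9 → best response Mixed.
Mutual best responses: (Day, Night); (Mixed, Mixed).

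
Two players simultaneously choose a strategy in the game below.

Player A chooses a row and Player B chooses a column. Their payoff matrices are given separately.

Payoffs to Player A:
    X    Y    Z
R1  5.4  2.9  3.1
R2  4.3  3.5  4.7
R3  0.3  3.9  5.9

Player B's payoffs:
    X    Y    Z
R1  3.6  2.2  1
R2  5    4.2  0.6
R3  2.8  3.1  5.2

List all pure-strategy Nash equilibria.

Player A against X: payoffs 5.4, 4.3, 0.3 → best response R1.
Player A against Y: payoffs 2.9, 3.5, 3.9 → best response R3.
Player A against Z: payoffs 3.1, 4.7, 5.9 → best response R3.
Player B against R1: payoffs 3.6, 2.2, 1 → best response X.
Player B against R2: payoffs 5, 4.2, 0.6 → best response X.
Player B against R3: payoffs 2.8, 3.1, 5.2 → best response Z.
Mutual best responses: (R1, X); (R3, Z).

The pure Nash equilibria are (R1, X) and (R3, Z).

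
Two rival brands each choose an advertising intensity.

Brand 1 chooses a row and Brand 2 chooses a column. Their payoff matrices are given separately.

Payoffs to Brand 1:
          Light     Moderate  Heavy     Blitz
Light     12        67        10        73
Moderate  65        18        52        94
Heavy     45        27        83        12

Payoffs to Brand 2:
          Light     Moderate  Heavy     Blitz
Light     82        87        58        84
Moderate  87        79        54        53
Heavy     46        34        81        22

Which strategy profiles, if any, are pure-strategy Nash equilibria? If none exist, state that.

Brand 1 against Light: payoffs 12, 65, 45 → best response Moderate.
Brand 1 against Moderate: payoffs 67, 18, 27 → best response Light.
Brand 1 against Heavy: payoffs 10, 52, 83 → best response Heavy.
Brand 1 against Blitz: payoffs 73, 94, 12 → best response Moderate.
Brand 2 against Light: payoffs 82, 87, 58, 84 → best response Moderate.
Brand 2 against Moderate: payoffs 87, 79, 54, 53 → best response Light.
Brand 2 against Heavy: payoffs 46, 34, 81, 22 → best response Heavy.
Mutual best responses: (Light, Moderate); (Moderate, Light); (Heavy, Heavy).

(Light, Moderate), (Moderate, Light), (Heavy, Heavy)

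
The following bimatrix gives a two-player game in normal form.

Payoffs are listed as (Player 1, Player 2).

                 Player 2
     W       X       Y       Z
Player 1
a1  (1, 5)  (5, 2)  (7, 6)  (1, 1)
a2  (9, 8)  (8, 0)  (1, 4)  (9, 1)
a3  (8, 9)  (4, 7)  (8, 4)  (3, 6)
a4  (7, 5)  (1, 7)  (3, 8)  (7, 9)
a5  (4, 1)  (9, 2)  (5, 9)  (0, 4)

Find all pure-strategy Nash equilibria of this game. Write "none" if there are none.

(a2, W)

Player 1 against W: payoffs 1, 9, 8, 7, 4 → best response a2.
Player 1 against X: payoffs 5, 8, 4, 1, 9 → best response a5.
Player 1 against Y: payoffs 7, 1, 8, 3, 5 → best response a3.
Player 1 against Z: payoffs 1, 9, 3, 7, 0 → best response a2.
Player 2 against a1: payoffs 5, 2, 6, 1 → best response Y.
Player 2 against a2: payoffs 8, 0, 4, 1 → best response W.
Player 2 against a3: payoffs 9, 7, 4, 6 → best response W.
Player 2 against a4: payoffs 5, 7, 8, 9 → best response Z.
Player 2 against a5: payoffs 1, 2, 9, 4 → best response Y.
Mutual best responses: (a2, W).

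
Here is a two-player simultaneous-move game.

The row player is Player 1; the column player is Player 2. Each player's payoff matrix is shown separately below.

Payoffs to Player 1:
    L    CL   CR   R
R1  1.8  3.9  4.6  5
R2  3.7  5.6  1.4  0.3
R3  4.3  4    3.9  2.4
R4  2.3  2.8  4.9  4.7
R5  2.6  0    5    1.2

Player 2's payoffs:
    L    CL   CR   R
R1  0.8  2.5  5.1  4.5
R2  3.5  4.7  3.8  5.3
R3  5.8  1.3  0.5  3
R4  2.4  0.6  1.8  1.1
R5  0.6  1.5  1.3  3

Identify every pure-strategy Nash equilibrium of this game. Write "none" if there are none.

Pure NE: (R3, L)

For each player, find the best response to each opponent profile; mutual best responses are the pure NE.
Player 1 against L: payoffs 1.8, 3.7, 4.3, 2.3, 2.6 → best response R3.
Player 1 against CL: payoffs 3.9, 5.6, 4, 2.8, 0 → best response R2.
Player 1 against CR: payoffs 4.6, 1.4, 3.9, 4.9, 5 → best response R5.
Player 1 against R: payoffs 5, 0.3, 2.4, 4.7, 1.2 → best response R1.
Player 2 against R1: payoffs 0.8, 2.5, 5.1, 4.5 → best response CR.
Player 2 against R2: payoffs 3.5, 4.7, 3.8, 5.3 → best response R.
Player 2 against R3: payoffs 5.8, 1.3, 0.5, 3 → best response L.
Player 2 against R4: payoffs 2.4, 0.6, 1.8, 1.1 → best response L.
Player 2 against R5: payoffs 0.6, 1.5, 1.3, 3 → best response R.
Mutual best responses: (R3, L).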